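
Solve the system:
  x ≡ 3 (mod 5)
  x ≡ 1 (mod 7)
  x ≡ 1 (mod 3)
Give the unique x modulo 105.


Moduli 5, 7, 3 are pairwise coprime; by CRT there is a unique solution modulo M = 5 · 7 · 3 = 105.
Solve pairwise, accumulating the modulus:
  Start with x ≡ 3 (mod 5).
  Combine with x ≡ 1 (mod 7): since gcd(5, 7) = 1, we get a unique residue mod 35.
    Write x = 3 + 5·t and substitute into x ≡ 1 (mod 7): 5·t ≡ 1 − 3 = -2 (mod 7).
    Reduce coefficients mod 7: 5·t ≡ 5 (mod 7).
    The inverse of 5 mod 7 is 3 (since 5·3 = 15 = 2·7 + 1), so t ≡ 3·5 = 15 ≡ 1 (mod 7).
    Then x = 3 + 5·1 = 8, valid modulo lcm(5, 7) = 35: x ≡ 8 (mod 35).
  Combine with x ≡ 1 (mod 3): since gcd(35, 3) = 1, we get a unique residue mod 105.
    Write x = 8 + 35·t and substitute into x ≡ 1 (mod 3): 35·t ≡ 1 − 8 = -7 (mod 3).
    Reduce coefficients mod 3: 2·t ≡ 2 (mod 3).
    The inverse of 2 mod 3 is 2 (since 2·2 = 4 = 1·3 + 1), so t ≡ 2·2 = 4 ≡ 1 (mod 3).
    Then x = 8 + 35·1 = 43, valid modulo lcm(35, 3) = 105: x ≡ 43 (mod 105).
Verify: 43 mod 5 = 3 ✓, 43 mod 7 = 1 ✓, 43 mod 3 = 1 ✓.

x ≡ 43 (mod 105).


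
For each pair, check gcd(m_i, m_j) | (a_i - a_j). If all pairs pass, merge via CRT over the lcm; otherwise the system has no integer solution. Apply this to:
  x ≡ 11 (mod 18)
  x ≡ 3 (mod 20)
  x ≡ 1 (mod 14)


Moduli 18, 20, 14 are not pairwise coprime, so CRT works modulo lcm(m_i) when all pairwise compatibility conditions hold.
Pairwise compatibility: gcd(m_i, m_j) must divide a_i - a_j for every pair.
Merge one congruence at a time:
  Start: x ≡ 11 (mod 18).
  Combine with x ≡ 3 (mod 20): gcd(18, 20) = 2; 3 - 11 = -8, which IS divisible by 2, so compatible.
    Write x = 11 + 18·t and substitute into x ≡ 3 (mod 20): 18·t ≡ 3 − 11 = -8 (mod 20).
    Divide the congruence (and modulus) by g = 2: 9·t ≡ -4 (mod 10).
    Reduce coefficients mod 10: 9·t ≡ 6 (mod 10).
    The inverse of 9 mod 10 is 9 (since 9·9 = 81 = 8·10 + 1), so t ≡ 9·6 = 54 ≡ 4 (mod 10).
    Then x = 11 + 18·4 = 83, valid modulo lcm(18, 20) = 180: x ≡ 83 (mod 180).
  Combine with x ≡ 1 (mod 14): gcd(180, 14) = 2; 1 - 83 = -82, which IS divisible by 2, so compatible.
    Write x = 83 + 180·t and substitute into x ≡ 1 (mod 14): 180·t ≡ 1 − 83 = -82 (mod 14).
    Divide the congruence (and modulus) by g = 2: 90·t ≡ -41 (mod 7).
    Reduce coefficients mod 7: 6·t ≡ 1 (mod 7).
    The inverse of 6 mod 7 is 6 (since 6·6 = 36 = 5·7 + 1), so t ≡ 6·1 = 6 ≡ 6 (mod 7).
    Then x = 83 + 180·6 = 1163, valid modulo lcm(180, 14) = 1260: x ≡ 1163 (mod 1260).
Verify: 1163 mod 18 = 11, 1163 mod 20 = 3, 1163 mod 14 = 1.

x ≡ 1163 (mod 1260).


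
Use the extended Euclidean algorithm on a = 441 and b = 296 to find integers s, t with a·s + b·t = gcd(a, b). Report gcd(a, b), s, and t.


Euclidean algorithm on (441, 296) — divide until remainder is 0:
  441 = 1 · 296 + 145
  296 = 2 · 145 + 6
  145 = 24 · 6 + 1
  6 = 6 · 1 + 0
gcd(441, 296) = 1.
Track Bezout coefficients alongside the remainders: start with r₀ = 441 = a·1 + b·0 (s = 1, t = 0) and r₁ = 296 = a·0 + b·1 (s = 0, t = 1); each new remainder r_{k+1} = r_{k-1} − q_k·r_k inherits s_{k+1} = s_{k-1} − q_k·s_k, t_{k+1} = t_{k-1} − q_k·t_k, so r_k = a·s_k + b·t_k at every step:
  q = 1: r = 145, s = 1 − 1·0 = 1, t = 0 − 1·1 = -1  (check: 441·1 + 296·(-1) = 145)
  q = 2: r = 6, s = 0 − 2·1 = -2, t = 1 − 2·(-1) = 3  (check: 441·(-2) + 296·3 = 6)
  q = 24: r = 1, s = 1 − 24·(-2) = 49, t = -1 − 24·3 = -73  (check: 441·49 + 296·(-73) = 1)
The row with r = 1 (the gcd) gives the Bezout coefficients s = 49, t = -73.
Result: 441 · (49) + 296 · (-73) = 1.

gcd(441, 296) = 1; s = 49, t = -73 (check: 441·49 + 296·(-73) = 1).


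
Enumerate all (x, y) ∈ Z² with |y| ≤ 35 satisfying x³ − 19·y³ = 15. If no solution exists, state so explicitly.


The equation is x³ - 19y³ = 15. For fixed y, x³ = 19·y³ + 15, so a solution requires the RHS to be a perfect cube.
Strategy: iterate y from -35 to 35, compute RHS = 19·y³ + 15, and check whether it is a (positive or negative) perfect cube.
Check small values of y:
  y = 0: RHS = 15 is not a perfect cube.
  y = 1: RHS = 34 is not a perfect cube.
  y = -1: RHS = -4 is not a perfect cube.
  y = 2: RHS = 167 is not a perfect cube.
  y = -2: RHS = -137 is not a perfect cube.
  y = 3: RHS = 528 is not a perfect cube.
  y = -3: RHS = -498 is not a perfect cube.
Continuing the search up to |y| = 35 finds no solutions either.
No (x, y) in the scanned range satisfies the equation.

No integer solutions with |y| ≤ 35.


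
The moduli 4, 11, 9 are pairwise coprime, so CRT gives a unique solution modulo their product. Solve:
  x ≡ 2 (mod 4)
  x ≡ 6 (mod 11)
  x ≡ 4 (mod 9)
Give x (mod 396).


Moduli 4, 11, 9 are pairwise coprime; by CRT there is a unique solution modulo M = 4 · 11 · 9 = 396.
Solve pairwise, accumulating the modulus:
  Start with x ≡ 2 (mod 4).
  Combine with x ≡ 6 (mod 11): since gcd(4, 11) = 1, we get a unique residue mod 44.
    Write x = 2 + 4·t and substitute into x ≡ 6 (mod 11): 4·t ≡ 6 − 2 = 4 (mod 11).
    The inverse of 4 mod 11 is 3 (since 4·3 = 12 = 1·11 + 1), so t ≡ 3·4 = 12 ≡ 1 (mod 11).
    Then x = 2 + 4·1 = 6, valid modulo lcm(4, 11) = 44: x ≡ 6 (mod 44).
  Combine with x ≡ 4 (mod 9): since gcd(44, 9) = 1, we get a unique residue mod 396.
    Write x = 6 + 44·t and substitute into x ≡ 4 (mod 9): 44·t ≡ 4 − 6 = -2 (mod 9).
    Reduce coefficients mod 9: 8·t ≡ 7 (mod 9).
    The inverse of 8 mod 9 is 8 (since 8·8 = 64 = 7·9 + 1), so t ≡ 8·7 = 56 ≡ 2 (mod 9).
    Then x = 6 + 44·2 = 94, valid modulo lcm(44, 9) = 396: x ≡ 94 (mod 396).
Verify: 94 mod 4 = 2 ✓, 94 mod 11 = 6 ✓, 94 mod 9 = 4 ✓.

x ≡ 94 (mod 396).


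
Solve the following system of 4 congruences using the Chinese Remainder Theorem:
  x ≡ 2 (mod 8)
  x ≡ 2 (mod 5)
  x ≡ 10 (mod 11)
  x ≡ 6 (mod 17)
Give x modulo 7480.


Product of moduli M = 8 · 5 · 11 · 17 = 7480.
Merge one congruence at a time:
  Start: x ≡ 2 (mod 8).
  Combine with x ≡ 2 (mod 5); new modulus lcm = 40.
    Write x = 2 + 8·t and substitute into x ≡ 2 (mod 5): 8·t ≡ 2 − 2 = 0 (mod 5).
    Reduce coefficients mod 5: 3·t ≡ 0 (mod 5).
    The inverse of 3 mod 5 is 2 (since 3·2 = 6 = 1·5 + 1), so t ≡ 2·0 = 0 ≡ 0 (mod 5).
    Then x = 2 + 8·0 = 2, valid modulo lcm(8, 5) = 40: x ≡ 2 (mod 40).
  Combine with x ≡ 10 (mod 11); new modulus lcm = 440.
    Write x = 2 + 40·t and substitute into x ≡ 10 (mod 11): 40·t ≡ 10 − 2 = 8 (mod 11).
    Reduce coefficients mod 11: 7·t ≡ 8 (mod 11).
    The inverse of 7 mod 11 is 8 (since 7·8 = 56 = 5·11 + 1), so t ≡ 8·8 = 64 ≡ 9 (mod 11).
    Then x = 2 + 40·9 = 362, valid modulo lcm(40, 11) = 440: x ≡ 362 (mod 440).
  Combine with x ≡ 6 (mod 17); new modulus lcm = 7480.
    Write x = 362 + 440·t and substitute into x ≡ 6 (mod 17): 440·t ≡ 6 − 362 = -356 (mod 17).
    Reduce coefficients mod 17: 15·t ≡ 1 (mod 17).
    The inverse of 15 mod 17 is 8 (since 15·8 = 120 = 7·17 + 1), so t ≡ 8·1 = 8 ≡ 8 (mod 17).
    Then x = 362 + 440·8 = 3882, valid modulo lcm(440, 17) = 7480: x ≡ 3882 (mod 7480).
Verify against each original: 3882 mod 8 = 2, 3882 mod 5 = 2, 3882 mod 11 = 10, 3882 mod 17 = 6.

x ≡ 3882 (mod 7480).


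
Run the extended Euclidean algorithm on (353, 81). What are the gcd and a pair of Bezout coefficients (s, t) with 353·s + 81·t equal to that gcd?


Euclidean algorithm on (353, 81) — divide until remainder is 0:
  353 = 4 · 81 + 29
  81 = 2 · 29 + 23
  29 = 1 · 23 + 6
  23 = 3 · 6 + 5
  6 = 1 · 5 + 1
  5 = 5 · 1 + 0
gcd(353, 81) = 1.
Track Bezout coefficients alongside the remainders: start with r₀ = 353 = a·1 + b·0 (s = 1, t = 0) and r₁ = 81 = a·0 + b·1 (s = 0, t = 1); each new remainder r_{k+1} = r_{k-1} − q_k·r_k inherits s_{k+1} = s_{k-1} − q_k·s_k, t_{k+1} = t_{k-1} − q_k·t_k, so r_k = a·s_k + b·t_k at every step:
  q = 4: r = 29, s = 1 − 4·0 = 1, t = 0 − 4·1 = -4  (check: 353·1 + 81·(-4) = 29)
  q = 2: r = 23, s = 0 − 2·1 = -2, t = 1 − 2·(-4) = 9  (check: 353·(-2) + 81·9 = 23)
  q = 1: r = 6, s = 1 − 1·(-2) = 3, t = -4 − 1·9 = -13  (check: 353·3 + 81·(-13) = 6)
  q = 3: r = 5, s = -2 − 3·3 = -11, t = 9 − 3·(-13) = 48  (check: 353·(-11) + 81·48 = 5)
  q = 1: r = 1, s = 3 − 1·(-11) = 14, t = -13 − 1·48 = -61  (check: 353·14 + 81·(-61) = 1)
The row with r = 1 (the gcd) gives the Bezout coefficients s = 14, t = -61.
Result: 353 · (14) + 81 · (-61) = 1.

gcd(353, 81) = 1; s = 14, t = -61 (check: 353·14 + 81·(-61) = 1).


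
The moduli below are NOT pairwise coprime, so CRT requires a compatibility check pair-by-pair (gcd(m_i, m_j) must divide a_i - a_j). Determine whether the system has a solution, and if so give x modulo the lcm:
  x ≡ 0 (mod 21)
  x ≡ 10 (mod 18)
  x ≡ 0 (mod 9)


Moduli 21, 18, 9 are not pairwise coprime, so CRT works modulo lcm(m_i) when all pairwise compatibility conditions hold.
Pairwise compatibility: gcd(m_i, m_j) must divide a_i - a_j for every pair.
Merge one congruence at a time:
  Start: x ≡ 0 (mod 21).
  Combine with x ≡ 10 (mod 18): gcd(21, 18) = 3, and 10 - 0 = 10 is NOT divisible by 3.
    ⇒ system is inconsistent (no integer solution).

No solution (the system is inconsistent).


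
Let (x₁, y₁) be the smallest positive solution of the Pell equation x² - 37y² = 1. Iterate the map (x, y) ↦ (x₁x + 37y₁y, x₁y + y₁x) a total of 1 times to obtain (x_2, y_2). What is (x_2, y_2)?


Step 1: Find the fundamental solution (x₁, y₁) of x² - 37y² = 1.
  Expand √37 as a continued fraction. a₀ = ⌊√37⌋ = 6; iterate m_{k+1} = d_k·a_k − m_k, d_{k+1} = (37 − m_{k+1}²)/d_k, a_{k+1} = ⌊(a₀ + m_{k+1})/d_{k+1}⌋ (starting m₀ = 0, d₀ = 1), with convergents p_k = a_k·p_{k-1} + p_{k-2}, q_k = a_k·q_{k-1} + q_{k-2} (p₋₁ = 1, q₋₁ = 0):
  k = 0: a₀ = 6; p₀/q₀ = 6/1; p₀² − 37·q₀² = 36 − 37 = -1.
  k = 1: m = 6, d = 1, a = ⌊(6 + 6)/1⌋ = 12; p/q = (12·6 + 1)/(12·1 + 0) = 73/12; p² − 37·q² = 5329 − 5328 = 1.
  The first convergent with p² − 37·q² = 1 gives the fundamental solution (x₁, y₁) = (73, 12).
Step 2: Apply the recurrence (x_{n+1}, y_{n+1}) = (x₁x_n + 37y₁y_n, x₁y_n + y₁x_n) repeatedly.
  From (x_1, y_1) = (73, 12): x_2 = 73·73 + 37·12·12 = 10657; y_2 = 73·12 + 12·73 = 1752.
Step 3: Verify x_2² - 37·y_2² = 113571649 - 113571648 = 1 (should be 1). ✓

(x_1, y_1) = (73, 12); (x_2, y_2) = (10657, 1752).


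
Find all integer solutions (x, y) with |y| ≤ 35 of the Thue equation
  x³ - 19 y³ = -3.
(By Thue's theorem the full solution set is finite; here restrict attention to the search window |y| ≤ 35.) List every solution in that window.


The equation is x³ - 19y³ = -3. For fixed y, x³ = 19·y³ − 3, so a solution requires the RHS to be a perfect cube.
Strategy: iterate y from -35 to 35, compute RHS = 19·y³ − 3, and check whether it is a (positive or negative) perfect cube.
Check small values of y:
  y = 0: RHS = -3 is not a perfect cube.
  y = 1: RHS = 16 is not a perfect cube.
  y = -1: RHS = -22 is not a perfect cube.
  y = 2: RHS = 149 is not a perfect cube.
  y = -2: RHS = -155 is not a perfect cube.
  y = 3: RHS = 510 is not a perfect cube.
  y = -3: RHS = -516 is not a perfect cube.
Continuing the search up to |y| = 35 finds no solutions either.
No (x, y) in the scanned range satisfies the equation.

No integer solutions with |y| ≤ 35.


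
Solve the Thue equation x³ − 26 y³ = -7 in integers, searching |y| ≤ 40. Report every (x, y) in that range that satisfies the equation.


The equation is x³ - 26y³ = -7. For fixed y, x³ = 26·y³ − 7, so a solution requires the RHS to be a perfect cube.
Strategy: iterate y from -40 to 40, compute RHS = 26·y³ − 7, and check whether it is a (positive or negative) perfect cube.
Check small values of y:
  y = 0: RHS = -7 is not a perfect cube.
  y = 1: RHS = 19 is not a perfect cube.
  y = -1: RHS = -33 is not a perfect cube.
  y = 2: RHS = 201 is not a perfect cube.
  y = -2: RHS = -215 is not a perfect cube.
  y = 3: RHS = 695 is not a perfect cube.
  y = -3: RHS = -709 is not a perfect cube.
Continuing the search up to |y| = 40 finds no solutions either.
No (x, y) in the scanned range satisfies the equation.

No integer solutions with |y| ≤ 40.


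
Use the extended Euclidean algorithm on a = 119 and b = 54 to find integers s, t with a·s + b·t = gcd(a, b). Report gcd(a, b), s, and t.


Euclidean algorithm on (119, 54) — divide until remainder is 0:
  119 = 2 · 54 + 11
  54 = 4 · 11 + 10
  11 = 1 · 10 + 1
  10 = 10 · 1 + 0
gcd(119, 54) = 1.
Track Bezout coefficients alongside the remainders: start with r₀ = 119 = a·1 + b·0 (s = 1, t = 0) and r₁ = 54 = a·0 + b·1 (s = 0, t = 1); each new remainder r_{k+1} = r_{k-1} − q_k·r_k inherits s_{k+1} = s_{k-1} − q_k·s_k, t_{k+1} = t_{k-1} − q_k·t_k, so r_k = a·s_k + b·t_k at every step:
  q = 2: r = 11, s = 1 − 2·0 = 1, t = 0 − 2·1 = -2  (check: 119·1 + 54·(-2) = 11)
  q = 4: r = 10, s = 0 − 4·1 = -4, t = 1 − 4·(-2) = 9  (check: 119·(-4) + 54·9 = 10)
  q = 1: r = 1, s = 1 − 1·(-4) = 5, t = -2 − 1·9 = -11  (check: 119·5 + 54·(-11) = 1)
The row with r = 1 (the gcd) gives the Bezout coefficients s = 5, t = -11.
Result: 119 · (5) + 54 · (-11) = 1.

gcd(119, 54) = 1; s = 5, t = -11 (check: 119·5 + 54·(-11) = 1).


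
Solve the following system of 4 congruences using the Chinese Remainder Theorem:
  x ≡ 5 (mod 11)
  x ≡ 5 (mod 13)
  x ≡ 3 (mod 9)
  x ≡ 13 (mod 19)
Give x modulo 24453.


Product of moduli M = 11 · 13 · 9 · 19 = 24453.
Merge one congruence at a time:
  Start: x ≡ 5 (mod 11).
  Combine with x ≡ 5 (mod 13); new modulus lcm = 143.
    Write x = 5 + 11·t and substitute into x ≡ 5 (mod 13): 11·t ≡ 5 − 5 = 0 (mod 13).
    The inverse of 11 mod 13 is 6 (since 11·6 = 66 = 5·13 + 1), so t ≡ 6·0 = 0 ≡ 0 (mod 13).
    Then x = 5 + 11·0 = 5, valid modulo lcm(11, 13) = 143: x ≡ 5 (mod 143).
  Combine with x ≡ 3 (mod 9); new modulus lcm = 1287.
    Write x = 5 + 143·t and substitute into x ≡ 3 (mod 9): 143·t ≡ 3 − 5 = -2 (mod 9).
    Reduce coefficients mod 9: 8·t ≡ 7 (mod 9).
    The inverse of 8 mod 9 is 8 (since 8·8 = 64 = 7·9 + 1), so t ≡ 8·7 = 56 ≡ 2 (mod 9).
    Then x = 5 + 143·2 = 291, valid modulo lcm(143, 9) = 1287: x ≡ 291 (mod 1287).
  Combine with x ≡ 13 (mod 19); new modulus lcm = 24453.
    Write x = 291 + 1287·t and substitute into x ≡ 13 (mod 19): 1287·t ≡ 13 − 291 = -278 (mod 19).
    Reduce coefficients mod 19: 14·t ≡ 7 (mod 19).
    The inverse of 14 mod 19 is 15 (since 14·15 = 210 = 11·19 + 1), so t ≡ 15·7 = 105 ≡ 10 (mod 19).
    Then x = 291 + 1287·10 = 13161, valid modulo lcm(1287, 19) = 24453: x ≡ 13161 (mod 24453).
Verify against each original: 13161 mod 11 = 5, 13161 mod 13 = 5, 13161 mod 9 = 3, 13161 mod 19 = 13.

x ≡ 13161 (mod 24453).


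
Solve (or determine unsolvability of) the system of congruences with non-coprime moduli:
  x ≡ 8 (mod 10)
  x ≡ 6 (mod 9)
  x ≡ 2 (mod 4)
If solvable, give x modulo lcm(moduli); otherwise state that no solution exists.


Moduli 10, 9, 4 are not pairwise coprime, so CRT works modulo lcm(m_i) when all pairwise compatibility conditions hold.
Pairwise compatibility: gcd(m_i, m_j) must divide a_i - a_j for every pair.
Merge one congruence at a time:
  Start: x ≡ 8 (mod 10).
  Combine with x ≡ 6 (mod 9): gcd(10, 9) = 1; 6 - 8 = -2, which IS divisible by 1, so compatible.
    Write x = 8 + 10·t and substitute into x ≡ 6 (mod 9): 10·t ≡ 6 − 8 = -2 (mod 9).
    Reduce coefficients mod 9: 1·t ≡ 7 (mod 9).
    So t ≡ 7 (mod 9).
    Then x = 8 + 10·7 = 78, valid modulo lcm(10, 9) = 90: x ≡ 78 (mod 90).
  Combine with x ≡ 2 (mod 4): gcd(90, 4) = 2; 2 - 78 = -76, which IS divisible by 2, so compatible.
    Write x = 78 + 90·t and substitute into x ≡ 2 (mod 4): 90·t ≡ 2 − 78 = -76 (mod 4).
    Divide the congruence (and modulus) by g = 2: 45·t ≡ -38 (mod 2).
    Reduce coefficients mod 2: 1·t ≡ 0 (mod 2).
    So t ≡ 0 (mod 2).
    Then x = 78 + 90·0 = 78, valid modulo lcm(90, 4) = 180: x ≡ 78 (mod 180).
Verify: 78 mod 10 = 8, 78 mod 9 = 6, 78 mod 4 = 2.

x ≡ 78 (mod 180).


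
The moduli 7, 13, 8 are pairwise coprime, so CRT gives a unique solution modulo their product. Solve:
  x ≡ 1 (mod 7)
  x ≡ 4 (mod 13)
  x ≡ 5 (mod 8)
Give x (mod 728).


Moduli 7, 13, 8 are pairwise coprime; by CRT there is a unique solution modulo M = 7 · 13 · 8 = 728.
Solve pairwise, accumulating the modulus:
  Start with x ≡ 1 (mod 7).
  Combine with x ≡ 4 (mod 13): since gcd(7, 13) = 1, we get a unique residue mod 91.
    Write x = 1 + 7·t and substitute into x ≡ 4 (mod 13): 7·t ≡ 4 − 1 = 3 (mod 13).
    The inverse of 7 mod 13 is 2 (since 7·2 = 14 = 1·13 + 1), so t ≡ 2·3 = 6 ≡ 6 (mod 13).
    Then x = 1 + 7·6 = 43, valid modulo lcm(7, 13) = 91: x ≡ 43 (mod 91).
  Combine with x ≡ 5 (mod 8): since gcd(91, 8) = 1, we get a unique residue mod 728.
    Write x = 43 + 91·t and substitute into x ≡ 5 (mod 8): 91·t ≡ 5 − 43 = -38 (mod 8).
    Reduce coefficients mod 8: 3·t ≡ 2 (mod 8).
    The inverse of 3 mod 8 is 3 (since 3·3 = 9 = 1·8 + 1), so t ≡ 3·2 = 6 ≡ 6 (mod 8).
    Then x = 43 + 91·6 = 589, valid modulo lcm(91, 8) = 728: x ≡ 589 (mod 728).
Verify: 589 mod 7 = 1 ✓, 589 mod 13 = 4 ✓, 589 mod 8 = 5 ✓.

x ≡ 589 (mod 728).


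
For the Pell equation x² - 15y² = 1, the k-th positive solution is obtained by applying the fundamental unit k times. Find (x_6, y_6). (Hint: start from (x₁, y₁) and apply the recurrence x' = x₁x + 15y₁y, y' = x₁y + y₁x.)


Step 1: Find the fundamental solution (x₁, y₁) of x² - 15y² = 1.
  Expand √15 as a continued fraction. a₀ = ⌊√15⌋ = 3; iterate m_{k+1} = d_k·a_k − m_k, d_{k+1} = (15 − m_{k+1}²)/d_k, a_{k+1} = ⌊(a₀ + m_{k+1})/d_{k+1}⌋ (starting m₀ = 0, d₀ = 1), with convergents p_k = a_k·p_{k-1} + p_{k-2}, q_k = a_k·q_{k-1} + q_{k-2} (p₋₁ = 1, q₋₁ = 0):
  k = 0: a₀ = 3; p₀/q₀ = 3/1; p₀² − 15·q₀² = 9 − 15 = -6.
  k = 1: m = 3, d = 6, a = ⌊(3 + 3)/6⌋ = 1; p/q = (1·3 + 1)/(1·1 + 0) = 4/1; p² − 15·q² = 16 − 15 = 1.
  The first convergent with p² − 15·q² = 1 gives the fundamental solution (x₁, y₁) = (4, 1).
Step 2: Apply the recurrence (x_{n+1}, y_{n+1}) = (x₁x_n + 15y₁y_n, x₁y_n + y₁x_n) repeatedly.
  From (x_1, y_1) = (4, 1): x_2 = 4·4 + 15·1·1 = 31; y_2 = 4·1 + 1·4 = 8.
  From (x_2, y_2) = (31, 8): x_3 = 4·31 + 15·1·8 = 244; y_3 = 4·8 + 1·31 = 63.
  From (x_3, y_3) = (244, 63): x_4 = 4·244 + 15·1·63 = 1921; y_4 = 4·63 + 1·244 = 496.
  From (x_4, y_4) = (1921, 496): x_5 = 4·1921 + 15·1·496 = 15124; y_5 = 4·496 + 1·1921 = 3905.
  From (x_5, y_5) = (15124, 3905): x_6 = 4·15124 + 15·1·3905 = 119071; y_6 = 4·3905 + 1·15124 = 30744.
Step 3: Verify x_6² - 15·y_6² = 14177903041 - 14177903040 = 1 (should be 1). ✓

(x_1, y_1) = (4, 1); (x_6, y_6) = (119071, 30744).


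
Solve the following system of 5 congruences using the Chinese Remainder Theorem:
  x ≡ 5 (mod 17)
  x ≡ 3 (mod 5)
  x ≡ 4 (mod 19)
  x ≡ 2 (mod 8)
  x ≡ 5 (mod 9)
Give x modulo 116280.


Product of moduli M = 17 · 5 · 19 · 8 · 9 = 116280.
Merge one congruence at a time:
  Start: x ≡ 5 (mod 17).
  Combine with x ≡ 3 (mod 5); new modulus lcm = 85.
    Write x = 5 + 17·t and substitute into x ≡ 3 (mod 5): 17·t ≡ 3 − 5 = -2 (mod 5).
    Reduce coefficients mod 5: 2·t ≡ 3 (mod 5).
    The inverse of 2 mod 5 is 3 (since 2·3 = 6 = 1·5 + 1), so t ≡ 3·3 = 9 ≡ 4 (mod 5).
    Then x = 5 + 17·4 = 73, valid modulo lcm(17, 5) = 85: x ≡ 73 (mod 85).
  Combine with x ≡ 4 (mod 19); new modulus lcm = 1615.
    Write x = 73 + 85·t and substitute into x ≡ 4 (mod 19): 85·t ≡ 4 − 73 = -69 (mod 19).
    Reduce coefficients mod 19: 9·t ≡ 7 (mod 19).
    The inverse of 9 mod 19 is 17 (since 9·17 = 153 = 8·19 + 1), so t ≡ 17·7 = 119 ≡ 5 (mod 19).
    Then x = 73 + 85·5 = 498, valid modulo lcm(85, 19) = 1615: x ≡ 498 (mod 1615).
  Combine with x ≡ 2 (mod 8); new modulus lcm = 12920.
    Write x = 498 + 1615·t and substitute into x ≡ 2 (mod 8): 1615·t ≡ 2 − 498 = -496 (mod 8).
    Reduce coefficients mod 8: 7·t ≡ 0 (mod 8).
    The inverse of 7 mod 8 is 7 (since 7·7 = 49 = 6·8 + 1), so t ≡ 7·0 = 0 ≡ 0 (mod 8).
    Then x = 498 + 1615·0 = 498, valid modulo lcm(1615, 8) = 12920: x ≡ 498 (mod 12920).
  Combine with x ≡ 5 (mod 9); new modulus lcm = 116280.
    Write x = 498 + 12920·t and substitute into x ≡ 5 (mod 9): 12920·t ≡ 5 − 498 = -493 (mod 9).
    Reduce coefficients mod 9: 5·t ≡ 2 (mod 9).
    The inverse of 5 mod 9 is 2 (since 5·2 = 10 = 1·9 + 1), so t ≡ 2·2 = 4 ≡ 4 (mod 9).
    Then x = 498 + 12920·4 = 52178, valid modulo lcm(12920, 9) = 116280: x ≡ 52178 (mod 116280).
Verify against each original: 52178 mod 17 = 5, 52178 mod 5 = 3, 52178 mod 19 = 4, 52178 mod 8 = 2, 52178 mod 9 = 5.

x ≡ 52178 (mod 116280).


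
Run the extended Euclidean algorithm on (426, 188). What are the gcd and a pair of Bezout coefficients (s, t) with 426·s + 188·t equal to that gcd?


Euclidean algorithm on (426, 188) — divide until remainder is 0:
  426 = 2 · 188 + 50
  188 = 3 · 50 + 38
  50 = 1 · 38 + 12
  38 = 3 · 12 + 2
  12 = 6 · 2 + 0
gcd(426, 188) = 2.
Track Bezout coefficients alongside the remainders: start with r₀ = 426 = a·1 + b·0 (s = 1, t = 0) and r₁ = 188 = a·0 + b·1 (s = 0, t = 1); each new remainder r_{k+1} = r_{k-1} − q_k·r_k inherits s_{k+1} = s_{k-1} − q_k·s_k, t_{k+1} = t_{k-1} − q_k·t_k, so r_k = a·s_k + b·t_k at every step:
  q = 2: r = 50, s = 1 − 2·0 = 1, t = 0 − 2·1 = -2  (check: 426·1 + 188·(-2) = 50)
  q = 3: r = 38, s = 0 − 3·1 = -3, t = 1 − 3·(-2) = 7  (check: 426·(-3) + 188·7 = 38)
  q = 1: r = 12, s = 1 − 1·(-3) = 4, t = -2 − 1·7 = -9  (check: 426·4 + 188·(-9) = 12)
  q = 3: r = 2, s = -3 − 3·4 = -15, t = 7 − 3·(-9) = 34  (check: 426·(-15) + 188·34 = 2)
The row with r = 2 (the gcd) gives the Bezout coefficients s = -15, t = 34.
Result: 426 · (-15) + 188 · (34) = 2.

gcd(426, 188) = 2; s = -15, t = 34 (check: 426·(-15) + 188·34 = 2).


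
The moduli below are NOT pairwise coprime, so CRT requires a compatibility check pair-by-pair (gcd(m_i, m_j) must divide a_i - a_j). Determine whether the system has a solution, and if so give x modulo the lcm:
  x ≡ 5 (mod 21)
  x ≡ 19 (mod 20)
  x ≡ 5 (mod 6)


Moduli 21, 20, 6 are not pairwise coprime, so CRT works modulo lcm(m_i) when all pairwise compatibility conditions hold.
Pairwise compatibility: gcd(m_i, m_j) must divide a_i - a_j for every pair.
Merge one congruence at a time:
  Start: x ≡ 5 (mod 21).
  Combine with x ≡ 19 (mod 20): gcd(21, 20) = 1; 19 - 5 = 14, which IS divisible by 1, so compatible.
    Write x = 5 + 21·t and substitute into x ≡ 19 (mod 20): 21·t ≡ 19 − 5 = 14 (mod 20).
    Reduce coefficients mod 20: 1·t ≡ 14 (mod 20).
    So t ≡ 14 (mod 20).
    Then x = 5 + 21·14 = 299, valid modulo lcm(21, 20) = 420: x ≡ 299 (mod 420).
  Combine with x ≡ 5 (mod 6): gcd(420, 6) = 6; 5 - 299 = -294, which IS divisible by 6, so compatible.
    Write x = 299 + 420·t and substitute into x ≡ 5 (mod 6): 420·t ≡ 5 − 299 = -294 (mod 6).
    Divide the congruence (and modulus) by g = 6: 70·t ≡ -49 (mod 1).
    Modulo 1 every t works; take t = 0.
    Then x = 299 + 420·0 = 299, valid modulo lcm(420, 6) = 420: x ≡ 299 (mod 420).
Verify: 299 mod 21 = 5, 299 mod 20 = 19, 299 mod 6 = 5.

x ≡ 299 (mod 420).


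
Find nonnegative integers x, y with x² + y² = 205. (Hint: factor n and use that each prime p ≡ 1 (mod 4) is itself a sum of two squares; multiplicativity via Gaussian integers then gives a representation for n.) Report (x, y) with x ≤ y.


Step 1: Factor n = 205 = 5 · 41.
Step 2: Check the mod-4 condition on each prime factor: 5 ≡ 1 (mod 4), exponent 1; 41 ≡ 1 (mod 4), exponent 1.
All primes ≡ 3 (mod 4) appear to even exponent (or don't appear), so by the two-squares theorem n IS expressible as a sum of two squares.
Step 3: Build a representation. Here n = 5 · 41 is a product of primes ≡ 1 (mod 4). Each prime p ≡ 1 (mod 4) is itself a sum of two squares; find a² by testing p − a² for a perfect square:
  5: 5 − 1² = 4 = 2² ⇒ 5 = 1² + 2².
  41: 41 − 1² = 40, 41 − 2² = 37, 41 − 3² = 32, 41 − 4² = 25 = 5² ⇒ 41 = 4² + 5².
  Combine using the Brahmagupta–Fibonacci identity (a² + b²)(c² + d²) = (ac − bd)² + (ad + bc)² = (ac + bd)² + (ad − bc)²:
  5 · 41 = 205: from (1² + 2²)(4² + 5²), take (1·4 − 2·5, 1·5 + 2·4) = (4 − 10, 5 + 8) = (-6, 13); dropping signs (only squares matter) gives (6, 13); check 6² + 13² = 36 + 169 = 205 ✓.
Step 4: Order so x ≤ y and verify: 6² + 13² = 36 + 169 = 205 = n. ✓

n = 205 = 6² + 13² (one valid representation with x ≤ y).


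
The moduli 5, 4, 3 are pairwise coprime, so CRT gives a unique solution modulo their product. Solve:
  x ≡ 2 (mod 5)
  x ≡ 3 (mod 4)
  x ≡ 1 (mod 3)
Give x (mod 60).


Moduli 5, 4, 3 are pairwise coprime; by CRT there is a unique solution modulo M = 5 · 4 · 3 = 60.
Solve pairwise, accumulating the modulus:
  Start with x ≡ 2 (mod 5).
  Combine with x ≡ 3 (mod 4): since gcd(5, 4) = 1, we get a unique residue mod 20.
    Write x = 2 + 5·t and substitute into x ≡ 3 (mod 4): 5·t ≡ 3 − 2 = 1 (mod 4).
    Reduce coefficients mod 4: 1·t ≡ 1 (mod 4).
    So t ≡ 1 (mod 4).
    Then x = 2 + 5·1 = 7, valid modulo lcm(5, 4) = 20: x ≡ 7 (mod 20).
  Combine with x ≡ 1 (mod 3): since gcd(20, 3) = 1, we get a unique residue mod 60.
    Write x = 7 + 20·t and substitute into x ≡ 1 (mod 3): 20·t ≡ 1 − 7 = -6 (mod 3).
    Reduce coefficients mod 3: 2·t ≡ 0 (mod 3).
    The inverse of 2 mod 3 is 2 (since 2·2 = 4 = 1·3 + 1), so t ≡ 2·0 = 0 ≡ 0 (mod 3).
    Then x = 7 + 20·0 = 7, valid modulo lcm(20, 3) = 60: x ≡ 7 (mod 60).
Verify: 7 mod 5 = 2 ✓, 7 mod 4 = 3 ✓, 7 mod 3 = 1 ✓.

x ≡ 7 (mod 60).


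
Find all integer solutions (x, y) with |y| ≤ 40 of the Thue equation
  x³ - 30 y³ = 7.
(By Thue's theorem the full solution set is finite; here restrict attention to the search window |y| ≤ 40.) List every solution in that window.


The equation is x³ - 30y³ = 7. For fixed y, x³ = 30·y³ + 7, so a solution requires the RHS to be a perfect cube.
Strategy: iterate y from -40 to 40, compute RHS = 30·y³ + 7, and check whether it is a (positive or negative) perfect cube.
Check small values of y:
  y = 0: RHS = 7 is not a perfect cube.
  y = 1: RHS = 37 is not a perfect cube.
  y = -1: RHS = -23 is not a perfect cube.
  y = 2: RHS = 247 is not a perfect cube.
  y = -2: RHS = -233 is not a perfect cube.
  y = 3: RHS = 817 is not a perfect cube.
  y = -3: RHS = -803 is not a perfect cube.
Continuing the search up to |y| = 40 finds no solutions either.
No (x, y) in the scanned range satisfies the equation.

No integer solutions with |y| ≤ 40.


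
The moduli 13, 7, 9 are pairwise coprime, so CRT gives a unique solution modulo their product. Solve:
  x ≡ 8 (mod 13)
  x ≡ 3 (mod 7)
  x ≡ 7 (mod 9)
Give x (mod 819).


Moduli 13, 7, 9 are pairwise coprime; by CRT there is a unique solution modulo M = 13 · 7 · 9 = 819.
Solve pairwise, accumulating the modulus:
  Start with x ≡ 8 (mod 13).
  Combine with x ≡ 3 (mod 7): since gcd(13, 7) = 1, we get a unique residue mod 91.
    Write x = 8 + 13·t and substitute into x ≡ 3 (mod 7): 13·t ≡ 3 − 8 = -5 (mod 7).
    Reduce coefficients mod 7: 6·t ≡ 2 (mod 7).
    The inverse of 6 mod 7 is 6 (since 6·6 = 36 = 5·7 + 1), so t ≡ 6·2 = 12 ≡ 5 (mod 7).
    Then x = 8 + 13·5 = 73, valid modulo lcm(13, 7) = 91: x ≡ 73 (mod 91).
  Combine with x ≡ 7 (mod 9): since gcd(91, 9) = 1, we get a unique residue mod 819.
    Write x = 73 + 91·t and substitute into x ≡ 7 (mod 9): 91·t ≡ 7 − 73 = -66 (mod 9).
    Reduce coefficients mod 9: 1·t ≡ 6 (mod 9).
    So t ≡ 6 (mod 9).
    Then x = 73 + 91·6 = 619, valid modulo lcm(91, 9) = 819: x ≡ 619 (mod 819).
Verify: 619 mod 13 = 8 ✓, 619 mod 7 = 3 ✓, 619 mod 9 = 7 ✓.

x ≡ 619 (mod 819).


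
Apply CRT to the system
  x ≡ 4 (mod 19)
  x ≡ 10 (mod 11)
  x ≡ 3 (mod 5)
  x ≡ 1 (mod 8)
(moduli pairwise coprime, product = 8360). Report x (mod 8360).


Product of moduli M = 19 · 11 · 5 · 8 = 8360.
Merge one congruence at a time:
  Start: x ≡ 4 (mod 19).
  Combine with x ≡ 10 (mod 11); new modulus lcm = 209.
    Write x = 4 + 19·t and substitute into x ≡ 10 (mod 11): 19·t ≡ 10 − 4 = 6 (mod 11).
    Reduce coefficients mod 11: 8·t ≡ 6 (mod 11).
    The inverse of 8 mod 11 is 7 (since 8·7 = 56 = 5·11 + 1), so t ≡ 7·6 = 42 ≡ 9 (mod 11).
    Then x = 4 + 19·9 = 175, valid modulo lcm(19, 11) = 209: x ≡ 175 (mod 209).
  Combine with x ≡ 3 (mod 5); new modulus lcm = 1045.
    Write x = 175 + 209·t and substitute into x ≡ 3 (mod 5): 209·t ≡ 3 − 175 = -172 (mod 5).
    Reduce coefficients mod 5: 4·t ≡ 3 (mod 5).
    The inverse of 4 mod 5 is 4 (since 4·4 = 16 = 3·5 + 1), so t ≡ 4·3 = 12 ≡ 2 (mod 5).
    Then x = 175 + 209·2 = 593, valid modulo lcm(209, 5) = 1045: x ≡ 593 (mod 1045).
  Combine with x ≡ 1 (mod 8); new modulus lcm = 8360.
    Write x = 593 + 1045·t and substitute into x ≡ 1 (mod 8): 1045·t ≡ 1 − 593 = -592 (mod 8).
    Reduce coefficients mod 8: 5·t ≡ 0 (mod 8).
    The inverse of 5 mod 8 is 5 (since 5·5 = 25 = 3·8 + 1), so t ≡ 5·0 = 0 ≡ 0 (mod 8).
    Then x = 593 + 1045·0 = 593, valid modulo lcm(1045, 8) = 8360: x ≡ 593 (mod 8360).
Verify against each original: 593 mod 19 = 4, 593 mod 11 = 10, 593 mod 5 = 3, 593 mod 8 = 1.

x ≡ 593 (mod 8360).


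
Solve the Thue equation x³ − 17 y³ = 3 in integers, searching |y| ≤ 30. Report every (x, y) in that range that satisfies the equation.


The equation is x³ - 17y³ = 3. For fixed y, x³ = 17·y³ + 3, so a solution requires the RHS to be a perfect cube.
Strategy: iterate y from -30 to 30, compute RHS = 17·y³ + 3, and check whether it is a (positive or negative) perfect cube.
Check small values of y:
  y = 0: RHS = 3 is not a perfect cube.
  y = 1: RHS = 20 is not a perfect cube.
  y = -1: RHS = -14 is not a perfect cube.
  y = 2: RHS = 139 is not a perfect cube.
  y = -2: RHS = -133 is not a perfect cube.
  y = 3: RHS = 462 is not a perfect cube.
  y = -3: RHS = -456 is not a perfect cube.
Continuing the search up to |y| = 30 finds no solutions either.
No (x, y) in the scanned range satisfies the equation.

No integer solutions with |y| ≤ 30.


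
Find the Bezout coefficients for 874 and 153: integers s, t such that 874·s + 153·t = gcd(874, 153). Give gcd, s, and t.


Euclidean algorithm on (874, 153) — divide until remainder is 0:
  874 = 5 · 153 + 109
  153 = 1 · 109 + 44
  109 = 2 · 44 + 21
  44 = 2 · 21 + 2
  21 = 10 · 2 + 1
  2 = 2 · 1 + 0
gcd(874, 153) = 1.
Track Bezout coefficients alongside the remainders: start with r₀ = 874 = a·1 + b·0 (s = 1, t = 0) and r₁ = 153 = a·0 + b·1 (s = 0, t = 1); each new remainder r_{k+1} = r_{k-1} − q_k·r_k inherits s_{k+1} = s_{k-1} − q_k·s_k, t_{k+1} = t_{k-1} − q_k·t_k, so r_k = a·s_k + b·t_k at every step:
  q = 5: r = 109, s = 1 − 5·0 = 1, t = 0 − 5·1 = -5  (check: 874·1 + 153·(-5) = 109)
  q = 1: r = 44, s = 0 − 1·1 = -1, t = 1 − 1·(-5) = 6  (check: 874·(-1) + 153·6 = 44)
  q = 2: r = 21, s = 1 − 2·(-1) = 3, t = -5 − 2·6 = -17  (check: 874·3 + 153·(-17) = 21)
  q = 2: r = 2, s = -1 − 2·3 = -7, t = 6 − 2·(-17) = 40  (check: 874·(-7) + 153·40 = 2)
  q = 10: r = 1, s = 3 − 10·(-7) = 73, t = -17 − 10·40 = -417  (check: 874·73 + 153·(-417) = 1)
The row with r = 1 (the gcd) gives the Bezout coefficients s = 73, t = -417.
Result: 874 · (73) + 153 · (-417) = 1.

gcd(874, 153) = 1; s = 73, t = -417 (check: 874·73 + 153·(-417) = 1).


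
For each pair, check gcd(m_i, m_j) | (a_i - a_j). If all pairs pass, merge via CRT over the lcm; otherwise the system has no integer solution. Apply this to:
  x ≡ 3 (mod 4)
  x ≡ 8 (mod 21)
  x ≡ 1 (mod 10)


Moduli 4, 21, 10 are not pairwise coprime, so CRT works modulo lcm(m_i) when all pairwise compatibility conditions hold.
Pairwise compatibility: gcd(m_i, m_j) must divide a_i - a_j for every pair.
Merge one congruence at a time:
  Start: x ≡ 3 (mod 4).
  Combine with x ≡ 8 (mod 21): gcd(4, 21) = 1; 8 - 3 = 5, which IS divisible by 1, so compatible.
    Write x = 3 + 4·t and substitute into x ≡ 8 (mod 21): 4·t ≡ 8 − 3 = 5 (mod 21).
    The inverse of 4 mod 21 is 16 (since 4·16 = 64 = 3·21 + 1), so t ≡ 16·5 = 80 ≡ 17 (mod 21).
    Then x = 3 + 4·17 = 71, valid modulo lcm(4, 21) = 84: x ≡ 71 (mod 84).
  Combine with x ≡ 1 (mod 10): gcd(84, 10) = 2; 1 - 71 = -70, which IS divisible by 2, so compatible.
    Write x = 71 + 84·t and substitute into x ≡ 1 (mod 10): 84·t ≡ 1 − 71 = -70 (mod 10).
    Divide the congruence (and modulus) by g = 2: 42·t ≡ -35 (mod 5).
    Reduce coefficients mod 5: 2·t ≡ 0 (mod 5).
    The inverse of 2 mod 5 is 3 (since 2·3 = 6 = 1·5 + 1), so t ≡ 3·0 = 0 ≡ 0 (mod 5).
    Then x = 71 + 84·0 = 71, valid modulo lcm(84, 10) = 420: x ≡ 71 (mod 420).
Verify: 71 mod 4 = 3, 71 mod 21 = 8, 71 mod 10 = 1.

x ≡ 71 (mod 420).


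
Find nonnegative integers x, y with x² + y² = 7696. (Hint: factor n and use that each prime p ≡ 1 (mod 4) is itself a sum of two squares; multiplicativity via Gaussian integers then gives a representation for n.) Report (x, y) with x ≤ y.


Step 1: Factor n = 7696 = 2^4 · 13 · 37.
Step 2: Check the mod-4 condition on each prime factor: 2 = 2 (special); 13 ≡ 1 (mod 4), exponent 1; 37 ≡ 1 (mod 4), exponent 1.
All primes ≡ 3 (mod 4) appear to even exponent (or don't appear), so by the two-squares theorem n IS expressible as a sum of two squares.
Step 3: Build a representation. Group n = k² · m with k = 4 and m = 13 · 37 = 481 (a product of primes ≡ 1 (mod 4)); a representation of m scales to one of n via (k·x)² + (k·y)² = k²(x² + y²). Each prime p ≡ 1 (mod 4) is itself a sum of two squares; find a² by testing p − a² for a perfect square:
  13: 13 − 1² = 12, 13 − 2² = 9 = 3² ⇒ 13 = 2² + 3².
  37: 37 − 1² = 36 = 6² ⇒ 37 = 1² + 6².
  Combine using the Brahmagupta–Fibonacci identity (a² + b²)(c² + d²) = (ac − bd)² + (ad + bc)² = (ac + bd)² + (ad − bc)²:
  13 · 37 = 481: from (2² + 3²)(1² + 6²), take (2·1 − 3·6, 2·6 + 3·1) = (2 − 18, 12 + 3) = (-16, 15); dropping signs (only squares matter) gives (16, 15); check 16² + 15² = 256 + 225 = 481 ✓.
  Scale by k = 4: (4·16, 4·15) = (64, 60).
Step 4: Order so x ≤ y and verify: 60² + 64² = 3600 + 4096 = 7696 = n. ✓

n = 7696 = 60² + 64² (one valid representation with x ≤ y).


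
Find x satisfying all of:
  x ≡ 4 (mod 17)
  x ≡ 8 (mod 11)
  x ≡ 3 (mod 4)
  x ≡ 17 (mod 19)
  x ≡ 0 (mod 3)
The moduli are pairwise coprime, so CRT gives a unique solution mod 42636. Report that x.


Product of moduli M = 17 · 11 · 4 · 19 · 3 = 42636.
Merge one congruence at a time:
  Start: x ≡ 4 (mod 17).
  Combine with x ≡ 8 (mod 11); new modulus lcm = 187.
    Write x = 4 + 17·t and substitute into x ≡ 8 (mod 11): 17·t ≡ 8 − 4 = 4 (mod 11).
    Reduce coefficients mod 11: 6·t ≡ 4 (mod 11).
    The inverse of 6 mod 11 is 2 (since 6·2 = 12 = 1·11 + 1), so t ≡ 2·4 = 8 ≡ 8 (mod 11).
    Then x = 4 + 17·8 = 140, valid modulo lcm(17, 11) = 187: x ≡ 140 (mod 187).
  Combine with x ≡ 3 (mod 4); new modulus lcm = 748.
    Write x = 140 + 187·t and substitute into x ≡ 3 (mod 4): 187·t ≡ 3 − 140 = -137 (mod 4).
    Reduce coefficients mod 4: 3·t ≡ 3 (mod 4).
    The inverse of 3 mod 4 is 3 (since 3·3 = 9 = 2·4 + 1), so t ≡ 3·3 = 9 ≡ 1 (mod 4).
    Then x = 140 + 187·1 = 327, valid modulo lcm(187, 4) = 748: x ≡ 327 (mod 748).
  Combine with x ≡ 17 (mod 19); new modulus lcm = 14212.
    Write x = 327 + 748·t and substitute into x ≡ 17 (mod 19): 748·t ≡ 17 − 327 = -310 (mod 19).
    Reduce coefficients mod 19: 7·t ≡ 13 (mod 19).
    The inverse of 7 mod 19 is 11 (since 7·11 = 77 = 4·19 + 1), so t ≡ 11·13 = 143 ≡ 10 (mod 19).
    Then x = 327 + 748·10 = 7807, valid modulo lcm(748, 19) = 14212: x ≡ 7807 (mod 14212).
  Combine with x ≡ 0 (mod 3); new modulus lcm = 42636.
    Write x = 7807 + 14212·t and substitute into x ≡ 0 (mod 3): 14212·t ≡ 0 − 7807 = -7807 (mod 3).
    Reduce coefficients mod 3: 1·t ≡ 2 (mod 3).
    So t ≡ 2 (mod 3).
    Then x = 7807 + 14212·2 = 36231, valid modulo lcm(14212, 3) = 42636: x ≡ 36231 (mod 42636).
Verify against each original: 36231 mod 17 = 4, 36231 mod 11 = 8, 36231 mod 4 = 3, 36231 mod 19 = 17, 36231 mod 3 = 0.

x ≡ 36231 (mod 42636).


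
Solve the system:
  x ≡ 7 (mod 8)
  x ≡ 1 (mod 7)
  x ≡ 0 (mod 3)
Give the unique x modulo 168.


Moduli 8, 7, 3 are pairwise coprime; by CRT there is a unique solution modulo M = 8 · 7 · 3 = 168.
Solve pairwise, accumulating the modulus:
  Start with x ≡ 7 (mod 8).
  Combine with x ≡ 1 (mod 7): since gcd(8, 7) = 1, we get a unique residue mod 56.
    Write x = 7 + 8·t and substitute into x ≡ 1 (mod 7): 8·t ≡ 1 − 7 = -6 (mod 7).
    Reduce coefficients mod 7: 1·t ≡ 1 (mod 7).
    So t ≡ 1 (mod 7).
    Then x = 7 + 8·1 = 15, valid modulo lcm(8, 7) = 56: x ≡ 15 (mod 56).
  Combine with x ≡ 0 (mod 3): since gcd(56, 3) = 1, we get a unique residue mod 168.
    Write x = 15 + 56·t and substitute into x ≡ 0 (mod 3): 56·t ≡ 0 − 15 = -15 (mod 3).
    Reduce coefficients mod 3: 2·t ≡ 0 (mod 3).
    The inverse of 2 mod 3 is 2 (since 2·2 = 4 = 1·3 + 1), so t ≡ 2·0 = 0 ≡ 0 (mod 3).
    Then x = 15 + 56·0 = 15, valid modulo lcm(56, 3) = 168: x ≡ 15 (mod 168).
Verify: 15 mod 8 = 7 ✓, 15 mod 7 = 1 ✓, 15 mod 3 = 0 ✓.

x ≡ 15 (mod 168).


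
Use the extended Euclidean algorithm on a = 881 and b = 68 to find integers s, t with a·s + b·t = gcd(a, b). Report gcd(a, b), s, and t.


Euclidean algorithm on (881, 68) — divide until remainder is 0:
  881 = 12 · 68 + 65
  68 = 1 · 65 + 3
  65 = 21 · 3 + 2
  3 = 1 · 2 + 1
  2 = 2 · 1 + 0
gcd(881, 68) = 1.
Track Bezout coefficients alongside the remainders: start with r₀ = 881 = a·1 + b·0 (s = 1, t = 0) and r₁ = 68 = a·0 + b·1 (s = 0, t = 1); each new remainder r_{k+1} = r_{k-1} − q_k·r_k inherits s_{k+1} = s_{k-1} − q_k·s_k, t_{k+1} = t_{k-1} − q_k·t_k, so r_k = a·s_k + b·t_k at every step:
  q = 12: r = 65, s = 1 − 12·0 = 1, t = 0 − 12·1 = -12  (check: 881·1 + 68·(-12) = 65)
  q = 1: r = 3, s = 0 − 1·1 = -1, t = 1 − 1·(-12) = 13  (check: 881·(-1) + 68·13 = 3)
  q = 21: r = 2, s = 1 − 21·(-1) = 22, t = -12 − 21·13 = -285  (check: 881·22 + 68·(-285) = 2)
  q = 1: r = 1, s = -1 − 1·22 = -23, t = 13 − 1·(-285) = 298  (check: 881·(-23) + 68·298 = 1)
The row with r = 1 (the gcd) gives the Bezout coefficients s = -23, t = 298.
Result: 881 · (-23) + 68 · (298) = 1.

gcd(881, 68) = 1; s = -23, t = 298 (check: 881·(-23) + 68·298 = 1).


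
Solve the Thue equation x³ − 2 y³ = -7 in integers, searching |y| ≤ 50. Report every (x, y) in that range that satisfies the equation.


The equation is x³ - 2y³ = -7. For fixed y, x³ = 2·y³ − 7, so a solution requires the RHS to be a perfect cube.
Strategy: iterate y from -50 to 50, compute RHS = 2·y³ − 7, and check whether it is a (positive or negative) perfect cube.
Check small values of y:
  y = 0: RHS = -7 is not a perfect cube.
  y = 1: RHS = -5 is not a perfect cube.
  y = -1: RHS = -9 is not a perfect cube.
  y = 2: RHS = 9 is not a perfect cube.
  y = -2: RHS = -23 is not a perfect cube.
  y = 3: RHS = 47 is not a perfect cube.
  y = -3: RHS = -61 is not a perfect cube.
Continuing the search up to |y| = 50 finds no solutions either.
No (x, y) in the scanned range satisfies the equation.

No integer solutions with |y| ≤ 50.
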